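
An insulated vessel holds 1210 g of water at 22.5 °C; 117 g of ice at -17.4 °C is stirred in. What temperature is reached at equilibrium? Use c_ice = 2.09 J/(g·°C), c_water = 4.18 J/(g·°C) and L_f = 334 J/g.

T_f ≈ 12.7 °C

Taking heat into each body as positive, Σ m c ΔT = 0:
warm ice to 0 °C: 117·2.09·(0 − (-17.4)) = 4254.8; fusion: m_ice L_f = 117·334 = 39078; warm the meltwater: 489.06 T; water: 5057.8(T − 22.5)
5546.9 T = 113800 − 43333 = 70468
T ≈ 12.70 °C — above 0 °C, consistent with complete melting.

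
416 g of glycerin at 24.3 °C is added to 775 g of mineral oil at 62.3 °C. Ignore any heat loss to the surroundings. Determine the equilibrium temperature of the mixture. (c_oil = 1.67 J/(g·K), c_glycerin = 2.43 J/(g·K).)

T_f ≈ 45.6 °C

T_f is the heat-capacity-weighted average of the initial temperatures:
T_f = (1294.2·62.3 + 1010.9·24.3) / (1294.2 + 1010.9)
    = 105196 / 2305.1 ≈ 45.64 °C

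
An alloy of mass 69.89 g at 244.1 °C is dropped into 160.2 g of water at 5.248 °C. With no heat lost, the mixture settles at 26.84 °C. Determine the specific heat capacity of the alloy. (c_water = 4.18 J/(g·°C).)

Net heat exchanged in the isolated system is zero:
69.89×c×(26.84 − 244.1) + 160.2×4.18×(26.84 − 5.248) = 0
-15184 c = -14459
c = -14459/-15184 ≈ 0.9522 J/(g·°C)

c ≈ 0.952 J/(g·°C)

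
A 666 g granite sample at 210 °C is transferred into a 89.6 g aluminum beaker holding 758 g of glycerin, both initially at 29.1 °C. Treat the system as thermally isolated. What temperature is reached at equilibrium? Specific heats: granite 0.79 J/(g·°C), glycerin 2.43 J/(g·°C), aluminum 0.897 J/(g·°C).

Let T be the final temperature. ΣQ_i = 0:
666*0.79*(T − 210) + 758*2.43*(T − 29.1) + 89.6*0.897*(T − 29.1) = 0
526.14(T − 210) + 1841.9(T − 29.1) + 80.37(T − 29.1) = 0
(526.14 + 1841.9 + 80.37) T = 526.14*210 + 1841.9*29.1 + 80.37*29.1
T = 166429/2448.5 ≈ 67.97 °C

T_f ≈ 68.0 °C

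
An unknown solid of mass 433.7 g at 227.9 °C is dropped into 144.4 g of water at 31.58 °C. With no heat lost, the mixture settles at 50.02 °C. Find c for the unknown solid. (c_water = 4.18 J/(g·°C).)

c ≈ 0.144 J/(g·°C)

Setting the total heat transfer to zero:
433.7×c×(50.02 − 227.9) + 144.4×4.18×(50.02 − 31.58) = 0
-77147 c = -11130
c = -11130/-77147 ≈ 0.1443 J/(g·°C)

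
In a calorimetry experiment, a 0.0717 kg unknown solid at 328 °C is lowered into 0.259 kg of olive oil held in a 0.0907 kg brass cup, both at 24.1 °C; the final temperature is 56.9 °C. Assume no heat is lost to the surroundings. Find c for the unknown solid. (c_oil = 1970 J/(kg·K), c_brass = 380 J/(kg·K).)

c ≈ 919 J/(kg·K)

Taking heat into each body as positive, Σ m c ΔT = 0:
0.0717·c·(56.9 − 328) + 0.259·1970·(56.9 − 24.1) + 0.0907·380·(56.9 − 24.1) = 0
-19.44 c = -17866
c = -17866/-19.44 ≈ 919.1 J/(kg·K)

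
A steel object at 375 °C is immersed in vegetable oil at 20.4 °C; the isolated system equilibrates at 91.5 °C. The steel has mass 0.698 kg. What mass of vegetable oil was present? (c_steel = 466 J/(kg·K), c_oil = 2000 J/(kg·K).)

m ≈ 0.648 kg

Heat lost by the steel = heat gained by the oil:
0.698·466·(375 − 91.5) = m·2000·(91.5 − 20.4)
142200 m = 92213  ⇒  m ≈ 0.6485 kg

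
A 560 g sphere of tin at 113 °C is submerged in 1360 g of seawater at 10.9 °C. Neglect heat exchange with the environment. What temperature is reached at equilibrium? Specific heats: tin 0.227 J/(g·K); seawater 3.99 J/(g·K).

T_f ≈ 13.2 °C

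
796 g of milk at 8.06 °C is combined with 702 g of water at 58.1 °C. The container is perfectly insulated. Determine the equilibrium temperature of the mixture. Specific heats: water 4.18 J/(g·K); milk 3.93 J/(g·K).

T_f ≈ 32.3 °C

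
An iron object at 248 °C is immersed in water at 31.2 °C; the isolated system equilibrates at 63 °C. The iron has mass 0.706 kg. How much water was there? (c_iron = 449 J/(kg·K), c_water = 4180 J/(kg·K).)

Heat lost by the iron = heat gained by the water:
0.706×449×(248 − 63) = m×4180×(63 − 31.2)
132924 m = 58644  ⇒  m ≈ 0.4412 kg

m ≈ 0.441 kg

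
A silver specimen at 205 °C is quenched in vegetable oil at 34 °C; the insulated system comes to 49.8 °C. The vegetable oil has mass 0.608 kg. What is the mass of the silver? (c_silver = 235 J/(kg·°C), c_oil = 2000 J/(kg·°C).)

m ≈ 0.527 kg

Conservation of energy gives ΣQ = 0:
m×235×(49.8 − 205) + 0.608×2000×(49.8 − 34) = 0
-36472 m = -19213
m = -19213/-36472 ≈ 0.5268 kg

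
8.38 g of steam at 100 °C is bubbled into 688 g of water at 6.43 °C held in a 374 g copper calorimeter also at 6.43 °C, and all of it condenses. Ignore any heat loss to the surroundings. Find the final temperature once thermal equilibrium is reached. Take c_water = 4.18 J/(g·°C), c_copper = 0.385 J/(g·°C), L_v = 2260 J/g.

T_f ≈ 13.7 °C

Energy conservation, ΣQ = 0:
steam→water at 100 °C releases m L_v = 8.38×2260 = 18939; condensate cools 100→T: 8.38×4.18×(T − 100) = 35.03(T − 100); water warms: 688×4.18×(T − 6.43) = 2875.8(T − 6.43); cup: 143.99(T − 6.43)
3054.9 T = 18939 + 3502.8 + 19418 = 41859
T ≈ 13.70 °C, under the boiling point, so the assumption holds.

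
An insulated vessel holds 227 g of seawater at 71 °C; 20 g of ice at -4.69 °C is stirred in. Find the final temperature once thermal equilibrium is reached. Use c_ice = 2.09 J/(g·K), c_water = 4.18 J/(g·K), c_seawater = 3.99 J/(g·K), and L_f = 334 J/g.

T_f ≈ 58.1 °C

Taking heat into each body as positive, Σ m c ΔT = 0:
ice -4.69→0 °C: 20×2.09×4.69 = 196.04; fusion: m_ice L_f = 20×334 = 6680; warm the meltwater: 83.6 T; seawater: 905.73(T − 71)
989.33 T = 64307 − 6876 = 57431
T ≈ 58.05 °C (positive, so assuming full melt was valid).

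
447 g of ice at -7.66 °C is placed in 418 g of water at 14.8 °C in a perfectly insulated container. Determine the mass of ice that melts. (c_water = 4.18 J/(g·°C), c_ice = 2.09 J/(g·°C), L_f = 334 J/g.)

m_melted ≈ 56 g

Heat available from the water dropping to 0 °C: 418·4.18·14.8 = 25859 J.
Warming the ice to 0 °C takes 447·2.09·7.66 = 7156.2 J, leaving 18703 J for melting.
Melting all 447 g of ice would need 447·334 = 149298 J.
Since 18703 < 149298 J, not all the ice melts; equilibrium is at 0 °C.
m_melt = 18703 / L_f = 56 g.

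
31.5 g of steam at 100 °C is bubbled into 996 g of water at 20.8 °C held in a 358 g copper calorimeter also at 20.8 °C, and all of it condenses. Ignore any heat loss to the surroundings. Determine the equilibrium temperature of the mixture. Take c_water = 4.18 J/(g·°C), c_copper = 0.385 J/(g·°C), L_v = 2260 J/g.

T_f ≈ 39.2 °C

Heat gained plus heat lost sum to zero:
steam→water at 100 °C releases m L_v = 31.5×2260 = 71190; condensed water 100 °C→T: 131.67(T − 100); original water: 4163.3(T − 20.8); cup: 137.83(T − 20.8)
4432.8 T = 71190 + 13167 + 89463 = 173820
T ≈ 39.21 °C (< 100 °C, so full condensation is consistent).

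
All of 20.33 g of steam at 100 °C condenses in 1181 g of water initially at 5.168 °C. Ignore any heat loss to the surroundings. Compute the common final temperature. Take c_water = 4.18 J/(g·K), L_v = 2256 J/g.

T_f ≈ 15.9 °C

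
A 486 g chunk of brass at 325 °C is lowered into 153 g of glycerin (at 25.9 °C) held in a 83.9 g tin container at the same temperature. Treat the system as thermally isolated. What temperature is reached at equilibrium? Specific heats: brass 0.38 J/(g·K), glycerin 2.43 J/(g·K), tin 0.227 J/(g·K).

T_f ≈ 121.9 °C

Setting the total heat transfer to zero:
486·0.38·(T − 325) + 153·2.43·(T − 25.9) + 83.9·0.227·(T − 25.9) = 0
575.52 T = 70144
T = 70144/575.52 ≈ 121.88 °C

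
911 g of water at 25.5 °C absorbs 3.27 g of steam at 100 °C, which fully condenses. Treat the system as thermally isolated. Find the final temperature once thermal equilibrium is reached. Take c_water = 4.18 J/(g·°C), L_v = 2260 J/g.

T_f ≈ 27.7 °C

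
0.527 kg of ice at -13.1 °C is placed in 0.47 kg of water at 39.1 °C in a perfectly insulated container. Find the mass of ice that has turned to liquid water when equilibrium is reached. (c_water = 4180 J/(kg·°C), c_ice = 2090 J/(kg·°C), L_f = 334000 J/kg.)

Water can give up m c ΔT = 0.47·4180·39.1 = 76816 J before reaching 0 °C.
Warming the ice to 0 °C takes 0.527·2090·13.1 = 14429 J, leaving 62387 J for melting.
Melting all 0.527 kg of ice would need 0.527·334000 = 176018 J.
That's not enough to melt it all — equilibrium is at 0 °C with ice remaining.
m_melted·334000 = 62387  ⇒  m_melted ≈ 0.1868 kg.

m_melted ≈ 0.187 kg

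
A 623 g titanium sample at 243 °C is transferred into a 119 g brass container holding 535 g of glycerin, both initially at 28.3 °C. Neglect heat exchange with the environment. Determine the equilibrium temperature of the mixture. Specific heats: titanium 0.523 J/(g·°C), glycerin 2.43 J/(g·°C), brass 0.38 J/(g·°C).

T_f ≈ 70.2 °C

Heat gained plus heat lost sum to zero:
623*0.523*(T − 243) + 535*2.43*(T − 28.3) + 119*0.38*(T − 28.3) = 0
325.83(T − 243) + 1300.1(T − 28.3) + 45.22(T − 28.3) = 0
1671.1 T = 117248
T = 117248 / 1671.1 = 70.2 °C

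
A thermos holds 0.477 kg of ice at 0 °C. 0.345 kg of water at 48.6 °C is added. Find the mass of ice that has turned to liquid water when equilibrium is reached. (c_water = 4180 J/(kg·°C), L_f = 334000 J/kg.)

Water can give up m c ΔT = 0.345×4180×48.6 = 70086 J before reaching 0 °C.
Fully melting the ice requires m_ice L_f = 0.477×334000 = 159318 J.
Since 70086 < 159318 J, not all the ice melts; equilibrium is at 0 °C.
m_melt = 70086 / L_f = 0.2098 kg.

m_melted ≈ 0.21 kg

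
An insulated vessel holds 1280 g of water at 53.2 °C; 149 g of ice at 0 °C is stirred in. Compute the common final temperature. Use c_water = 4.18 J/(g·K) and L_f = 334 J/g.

Taking heat into each body as positive, Σ m c ΔT = 0:
melt ice: 149×334 = 49766; meltwater 0→T: 149×4.18×T = 622.82 T; water cools: 1280×4.18×(T − 53.2) = 5350.4(T − 53.2)
5973.2 T = 284641 − 49766 = 234875
T ≈ 39.32 °C — above 0 °C, consistent with complete melting.

T_f ≈ 39.3 °C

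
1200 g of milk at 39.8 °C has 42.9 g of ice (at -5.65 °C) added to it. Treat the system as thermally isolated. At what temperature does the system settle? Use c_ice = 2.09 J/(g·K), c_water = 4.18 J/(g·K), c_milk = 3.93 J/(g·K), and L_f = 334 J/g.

T_f ≈ 35.3 °C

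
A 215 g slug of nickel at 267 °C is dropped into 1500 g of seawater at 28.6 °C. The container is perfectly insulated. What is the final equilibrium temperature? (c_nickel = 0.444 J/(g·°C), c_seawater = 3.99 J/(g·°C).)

T_f is the heat-capacity-weighted average of the initial temperatures:
T_f = (95.46×267 + 5985×28.6) / (95.46 + 5985)
    = 196659 / 6080.5 ≈ 32.34 °C

T_f ≈ 32.3 °C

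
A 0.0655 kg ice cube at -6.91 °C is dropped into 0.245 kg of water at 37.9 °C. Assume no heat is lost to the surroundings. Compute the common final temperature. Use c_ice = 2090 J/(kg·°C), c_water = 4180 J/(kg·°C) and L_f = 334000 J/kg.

T_f ≈ 12.3 °C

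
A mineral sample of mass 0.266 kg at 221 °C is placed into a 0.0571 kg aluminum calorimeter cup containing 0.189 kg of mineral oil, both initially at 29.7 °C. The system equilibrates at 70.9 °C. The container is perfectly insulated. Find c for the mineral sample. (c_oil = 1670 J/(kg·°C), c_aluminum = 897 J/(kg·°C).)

c ≈ 379 J/(kg·°C)

Let T be the final temperature. ΣQ_i = 0:
0.266·c·(70.9 − 221) + 0.189·1670·(70.9 − 29.7) + 0.0571·897·(70.9 − 29.7) = 0
-39.93 c = -15114
c = -15114/-39.93 ≈ 378.5 J/(kg·°C)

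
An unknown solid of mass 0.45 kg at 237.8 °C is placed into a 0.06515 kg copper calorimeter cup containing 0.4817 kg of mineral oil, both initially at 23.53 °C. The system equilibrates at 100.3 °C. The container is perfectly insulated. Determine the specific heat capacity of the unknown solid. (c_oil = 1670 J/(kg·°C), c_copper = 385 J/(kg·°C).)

Net heat exchanged in the isolated system is zero:
0.45×c×(100.3 − 237.8) + 0.4817×1670×(100.3 − 23.53) + 0.06515×385×(100.3 − 23.53) = 0
-61.88 c = -63682
c = -63682/-61.88 ≈ 1029 J/(kg·°C)

c ≈ 1030 J/(kg·°C)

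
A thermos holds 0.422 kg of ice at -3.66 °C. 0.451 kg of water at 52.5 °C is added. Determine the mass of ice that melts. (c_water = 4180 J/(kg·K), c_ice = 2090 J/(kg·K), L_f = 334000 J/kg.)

Heat available from the water dropping to 0 °C: 0.451×4180×52.5 = 98972 J.
Warming the ice to 0 °C takes 0.422×2090×3.66 = 3228 J, leaving 95744 J for melting.
Fully melting the ice requires m_ice L_f = 0.422×334000 = 140948 J.
That's not enough to melt it all — equilibrium is at 0 °C with ice remaining.
m_melt = 95744 / L_f = 0.2867 kg.

m_melted ≈ 0.287 kg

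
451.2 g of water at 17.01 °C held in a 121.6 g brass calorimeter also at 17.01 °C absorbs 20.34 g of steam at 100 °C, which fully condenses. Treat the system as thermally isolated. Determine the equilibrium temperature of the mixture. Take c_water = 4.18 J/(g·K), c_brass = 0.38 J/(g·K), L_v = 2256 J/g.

Sum of m c ΔT and latent-heat terms is zero:
latent heat released on condensation: 20.34·2256 = 45887; condensate cools 100→T: 20.34·4.18·(T − 100) = 85.02(T − 100); water warms: 451.2·4.18·(T − 17.01) = 1886(T − 17.01); brass cup: 121.6·0.38·(T − 17.01) = 46.21(T − 17.01)
2017.2 T = 45887 + 8502.1 + 32867 = 87256
T ≈ 43.26 °C — below 100 °C, confirming all the steam condensed.

T_f ≈ 43.3 °C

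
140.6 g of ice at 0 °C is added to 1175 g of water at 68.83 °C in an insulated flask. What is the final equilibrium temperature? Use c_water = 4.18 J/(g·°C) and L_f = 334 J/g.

T_f ≈ 52.9 °C

Energy conservation, ΣQ = 0:
fusion: m_ice L_f = 140.6·334 = 46960; meltwater 0→T: 140.6·4.18·T = 587.71 T; water: 4911.5(T − 68.83)
5499.2 T = 338059 − 46960 = 291098
T ≈ 52.93 °C. Since T > 0 °C, the all-ice-melts assumption holds.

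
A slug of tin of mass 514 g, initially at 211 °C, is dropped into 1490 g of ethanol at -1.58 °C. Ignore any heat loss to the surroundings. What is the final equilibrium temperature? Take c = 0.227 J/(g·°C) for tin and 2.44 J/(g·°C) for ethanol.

T_f ≈ 5.0 °C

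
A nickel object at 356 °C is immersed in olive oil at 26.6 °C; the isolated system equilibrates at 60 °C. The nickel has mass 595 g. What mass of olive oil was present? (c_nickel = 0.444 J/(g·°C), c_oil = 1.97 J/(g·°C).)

m ≈ 1190 g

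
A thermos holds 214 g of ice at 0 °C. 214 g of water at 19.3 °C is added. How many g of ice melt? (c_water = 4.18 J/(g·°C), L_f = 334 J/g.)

m_melted ≈ 51.7 g

Water can give up m c ΔT = 214·4.18·19.3 = 17264 J before reaching 0 °C.
To melt every bit of ice: 214·334 = 71476 J.
Since 17264 < 71476 J, not all the ice melts; equilibrium is at 0 °C.
Mass melted = 17264/334 ≈ 51.69 g.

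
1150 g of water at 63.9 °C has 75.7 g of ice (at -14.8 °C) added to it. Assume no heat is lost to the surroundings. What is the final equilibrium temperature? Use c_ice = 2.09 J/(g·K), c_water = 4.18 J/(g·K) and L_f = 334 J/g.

Net heat exchanged in the isolated system is zero:
warm ice to 0 °C: 75.7·2.09·(0 − (-14.8)) = 2341.6; latent heat to melt: 75.7·334 = 25284; meltwater 0→T: 75.7·4.18·T = 316.43 T; water cools: 1150·4.18·(T − 63.9) = 4807(T − 63.9)
5123.4 T = 307167 − 27625 = 279542
T ≈ 54.56 °C. Since T > 0 °C, the all-ice-melts assumption holds.

T_f ≈ 54.6 °C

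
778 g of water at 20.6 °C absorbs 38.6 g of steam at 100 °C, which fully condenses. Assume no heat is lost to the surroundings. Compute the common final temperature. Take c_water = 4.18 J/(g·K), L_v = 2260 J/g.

Sum of m c ΔT and latent-heat terms is zero:
steam→water at 100 °C releases m L_v = 38.6×2260 = 87236
  condensate cools 100→T: 38.6×4.18×(T − 100) = 161.35(T − 100)
  original water: 3252(T − 20.6)
3413.4 T = 87236 + 16135 + 66992 = 170363
T ≈ 49.91 °C, under the boiling point, so the assumption holds.

T_f ≈ 49.9 °C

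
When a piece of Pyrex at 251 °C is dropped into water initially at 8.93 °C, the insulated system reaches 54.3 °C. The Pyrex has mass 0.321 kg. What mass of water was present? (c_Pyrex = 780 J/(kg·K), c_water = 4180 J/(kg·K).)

Heat lost by the Pyrex = heat gained by the water:
0.321×780×(251 − 54.3) = m×4180×(54.3 − 8.93)
189647 m = 49250  ⇒  m ≈ 0.2597 kg

m ≈ 0.26 kg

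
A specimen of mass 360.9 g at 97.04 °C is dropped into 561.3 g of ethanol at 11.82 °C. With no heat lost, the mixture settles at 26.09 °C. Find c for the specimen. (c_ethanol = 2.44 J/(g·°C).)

Heat lost by the specimen = heat gained by the ethanol:
360.9·c·(97.04 − 26.09) = 561.3·2.44·(26.09 − 11.82)
25606 c = 19544  ⇒  c ≈ 0.7633 J/(g·°C)

c ≈ 0.763 J/(g·°C)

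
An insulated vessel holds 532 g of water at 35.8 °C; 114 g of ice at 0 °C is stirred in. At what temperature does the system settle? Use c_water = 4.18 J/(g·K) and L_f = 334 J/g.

T_f ≈ 15.4 °C

Energy conservation, ΣQ = 0:
latent heat to melt: 114×334 = 38076; meltwater 0→T: 114×4.18×T = 476.52 T; water: 2223.8(T − 35.8)
2700.3 T = 79611 − 38076 = 41535
T ≈ 15.38 °C. Since T > 0 °C, the all-ice-melts assumption holds.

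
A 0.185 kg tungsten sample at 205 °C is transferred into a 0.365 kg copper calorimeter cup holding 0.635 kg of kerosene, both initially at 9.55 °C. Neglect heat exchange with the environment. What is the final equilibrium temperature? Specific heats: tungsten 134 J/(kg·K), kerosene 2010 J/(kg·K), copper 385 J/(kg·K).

T_f ≈ 12.9 °C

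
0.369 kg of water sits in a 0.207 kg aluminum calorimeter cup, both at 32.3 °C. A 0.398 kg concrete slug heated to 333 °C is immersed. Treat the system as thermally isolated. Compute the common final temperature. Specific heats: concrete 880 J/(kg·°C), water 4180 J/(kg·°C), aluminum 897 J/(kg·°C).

T_f ≈ 83.0 °C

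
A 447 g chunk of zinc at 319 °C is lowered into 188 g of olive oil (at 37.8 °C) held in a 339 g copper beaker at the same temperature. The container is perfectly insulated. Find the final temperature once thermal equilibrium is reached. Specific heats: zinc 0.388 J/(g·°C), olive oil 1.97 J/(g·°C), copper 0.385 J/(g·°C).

Net heat exchanged in the isolated system is zero:
447·0.388·(T − 319) + 188·1.97·(T − 37.8) + 339·0.385·(T − 37.8) = 0
173.44(T − 319) + 370.36(T − 37.8) + 130.52(T − 37.8) = 0
674.31 T = 74259
T = 74259/674.31 ≈ 110.13 °C

T_f ≈ 110.1 °C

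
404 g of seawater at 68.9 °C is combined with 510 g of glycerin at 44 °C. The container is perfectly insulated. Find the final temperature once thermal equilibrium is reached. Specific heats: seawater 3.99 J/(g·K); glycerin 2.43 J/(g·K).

T_f ≈ 58.1 °C

Taking heat into each body as positive, Σ m c ΔT = 0:
404×3.99×(T − 68.9) + 510×2.43×(T − 44) = 0
1612(T − 68.9) + 1239.3(T − 44) = 0
(1612 + 1239.3) T = 1612×68.9 + 1239.3×44
T ≈ 58.08 °C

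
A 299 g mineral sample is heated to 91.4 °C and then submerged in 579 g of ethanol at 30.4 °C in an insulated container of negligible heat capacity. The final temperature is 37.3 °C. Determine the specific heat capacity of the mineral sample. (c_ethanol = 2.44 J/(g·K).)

c ≈ 0.603 J/(g·K)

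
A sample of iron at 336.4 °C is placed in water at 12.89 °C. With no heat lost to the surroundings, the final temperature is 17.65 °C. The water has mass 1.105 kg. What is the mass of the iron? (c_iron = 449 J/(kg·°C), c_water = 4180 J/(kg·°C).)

m ≈ 0.154 kg

|Q_iron| = |Q_water|:
m×449×(336.4 − 17.65) = 1.105×4180×(17.65 − 12.89)
143119 m = 21986  ⇒  m ≈ 0.1536 kg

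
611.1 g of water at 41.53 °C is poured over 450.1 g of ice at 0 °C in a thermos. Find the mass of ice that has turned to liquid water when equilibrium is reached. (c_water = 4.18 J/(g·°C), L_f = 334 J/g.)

Cooling the water to 0 °C releases 611.1×4.18×41.53 = 106084 J.
To melt every bit of ice: 450.1×334 = 150333 J.
Since 106084 < 150333 J, not all the ice melts; equilibrium is at 0 °C.
Mass melted = 106084/334 ≈ 317.6 g.

m_melted ≈ 318 g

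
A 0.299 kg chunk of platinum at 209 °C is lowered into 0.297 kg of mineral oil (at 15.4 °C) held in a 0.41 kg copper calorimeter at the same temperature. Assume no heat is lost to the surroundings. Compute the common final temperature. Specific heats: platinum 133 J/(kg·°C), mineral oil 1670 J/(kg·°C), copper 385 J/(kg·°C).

T_f ≈ 26.5 °C

With ΣQ=0 the equilibrium temperature is the m·c-weighted mean:
T_f = (39.77*209 + 495.99*15.4 + 157.85*15.4) / (39.77 + 495.99 + 157.85)
    = 18380 / 693.61 ≈ 26.50 °C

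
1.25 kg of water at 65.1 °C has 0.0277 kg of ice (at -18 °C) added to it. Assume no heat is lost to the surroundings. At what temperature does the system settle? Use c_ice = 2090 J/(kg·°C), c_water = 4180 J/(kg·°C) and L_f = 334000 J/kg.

Let T be the final temperature. ΣQ_i = 0:
ice -18→0 °C: 0.0277×2090×18 = 1042.1
  fusion: m_ice L_f = 0.0277×334000 = 9251.8
  meltwater 0→T: 0.0277×4180×T = 115.79 T
  water: 5225(T − 65.1)
5340.8 T = 340147 − 10294 = 329854
T ≈ 61.76 °C (positive, so assuming full melt was valid).

T_f ≈ 61.8 °C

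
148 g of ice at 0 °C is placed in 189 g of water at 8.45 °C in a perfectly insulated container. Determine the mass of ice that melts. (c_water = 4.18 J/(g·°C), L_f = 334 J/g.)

Cooling the water to 0 °C releases 189·4.18·8.45 = 6675.7 J.
To melt every bit of ice: 148·334 = 49432 J.
That's not enough to melt it all — equilibrium is at 0 °C with ice remaining.
m_melt = 6675.7 / L_f = 19.99 g.

m_melted ≈ 20 g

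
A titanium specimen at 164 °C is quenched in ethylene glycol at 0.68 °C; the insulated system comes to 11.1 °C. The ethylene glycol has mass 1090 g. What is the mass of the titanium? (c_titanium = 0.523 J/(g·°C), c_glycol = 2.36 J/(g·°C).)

m ≈ 335 g

Net heat exchanged in the isolated system is zero:
m·0.523·(11.1 − 164) + 1090·2.36·(11.1 − 0.68) = 0
-79.97 m = -26804
m = -26804/-79.97 ≈ 335.2 g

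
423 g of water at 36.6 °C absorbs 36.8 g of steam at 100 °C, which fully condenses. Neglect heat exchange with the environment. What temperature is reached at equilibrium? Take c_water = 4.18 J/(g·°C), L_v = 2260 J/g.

T_f ≈ 84.9 °C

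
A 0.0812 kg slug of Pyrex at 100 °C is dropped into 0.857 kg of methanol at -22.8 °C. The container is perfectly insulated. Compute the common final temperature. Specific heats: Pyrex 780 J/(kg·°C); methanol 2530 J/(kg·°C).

T_f ≈ -19.3 °C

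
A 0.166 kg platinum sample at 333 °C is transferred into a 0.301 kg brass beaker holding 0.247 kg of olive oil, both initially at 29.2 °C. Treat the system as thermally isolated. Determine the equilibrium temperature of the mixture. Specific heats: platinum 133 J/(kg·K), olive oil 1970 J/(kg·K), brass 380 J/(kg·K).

Taking heat into each body as positive, Σ m c ΔT = 0:
0.166*133*(T − 333) + 0.247*1970*(T − 29.2) + 0.301*380*(T − 29.2) = 0
22.08(T − 333) + 486.59(T − 29.2) + 114.38(T − 29.2) = 0
(22.08 + 486.59 + 114.38) T = 22.08*333 + 486.59*29.2 + 114.38*29.2
T ≈ 39.97 °C

T_f ≈ 40.0 °C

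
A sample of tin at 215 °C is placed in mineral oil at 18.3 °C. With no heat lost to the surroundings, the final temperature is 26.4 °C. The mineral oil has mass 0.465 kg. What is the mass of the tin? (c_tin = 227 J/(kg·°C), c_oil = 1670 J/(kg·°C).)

m ≈ 0.147 kg

Heat gained plus heat lost sum to zero:
m·227·(26.4 − 215) + 0.465·1670·(26.4 − 18.3) = 0
-42812 m = -6290.1
m = -6290.1/-42812 ≈ 0.1469 kg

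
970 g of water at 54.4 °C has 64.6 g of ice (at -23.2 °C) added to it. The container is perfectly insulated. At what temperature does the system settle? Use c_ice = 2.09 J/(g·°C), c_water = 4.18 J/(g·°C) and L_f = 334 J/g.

Taking heat into each body as positive, Σ m c ΔT = 0:
warm ice to 0 °C: 64.6·2.09·(0 − (-23.2)) = 3132.3; latent heat to melt: 64.6·334 = 21576; meltwater 0→T: 64.6·4.18·T = 270.03 T; water cools: 970·4.18·(T − 54.4) = 4054.6(T − 54.4)
4324.6 T = 220570 − 24709 = 195862
T ≈ 45.29 °C — above 0 °C, consistent with complete melting.

T_f ≈ 45.3 °C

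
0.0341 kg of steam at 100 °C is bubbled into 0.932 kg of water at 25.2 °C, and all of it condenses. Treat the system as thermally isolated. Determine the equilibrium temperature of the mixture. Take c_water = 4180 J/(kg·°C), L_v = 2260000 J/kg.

T_f ≈ 46.9 °C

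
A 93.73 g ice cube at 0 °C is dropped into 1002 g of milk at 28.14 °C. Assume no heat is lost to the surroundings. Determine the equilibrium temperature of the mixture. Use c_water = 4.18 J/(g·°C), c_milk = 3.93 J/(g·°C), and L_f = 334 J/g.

T_f ≈ 18.4 °C

Energy balance with sensible and latent terms:
melt ice: 93.73·334 = 31306; warm the meltwater: 391.79 T; milk: 3937.9(T − 28.14)
4329.7 T = 110811 − 31306 = 79506
T ≈ 18.36 °C — above 0 °C, consistent with complete melting.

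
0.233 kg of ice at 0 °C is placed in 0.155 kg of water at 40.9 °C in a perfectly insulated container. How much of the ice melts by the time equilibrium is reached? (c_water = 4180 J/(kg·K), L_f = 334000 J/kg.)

m_melted ≈ 0.0793 kg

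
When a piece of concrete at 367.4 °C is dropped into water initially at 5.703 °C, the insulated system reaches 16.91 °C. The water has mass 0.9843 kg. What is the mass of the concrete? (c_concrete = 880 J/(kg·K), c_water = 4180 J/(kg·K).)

m ≈ 0.149 kg

Heat gained plus heat lost sum to zero:
m×880×(16.91 − 367.4) + 0.9843×4180×(16.91 − 5.703) = 0
-308431 m = -46110
m = -46110/-308431 ≈ 0.1495 kg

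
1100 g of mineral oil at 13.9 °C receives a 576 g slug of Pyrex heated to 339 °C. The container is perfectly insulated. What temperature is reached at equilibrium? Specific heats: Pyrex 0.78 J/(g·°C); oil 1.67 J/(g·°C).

Set heat shed by the hot body equal to heat absorbed by the cold body:
576*0.78*(339 − T) = 1100*1.67*(T − 13.9)
449.28(339 − T) = 1837(T − 13.9)
2286.3 T = 177840  ⇒  T ≈ 77.79 °C

T_f ≈ 77.8 °C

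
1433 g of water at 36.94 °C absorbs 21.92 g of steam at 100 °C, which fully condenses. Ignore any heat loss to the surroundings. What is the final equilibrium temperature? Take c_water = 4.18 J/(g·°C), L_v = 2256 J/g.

T_f ≈ 46.0 °C

Let T be the final temperature. ΣQ_i = 0:
condense steam: −21.92·2256 = −49452
  condensed water 100 °C→T: 91.63(T − 100)
  original water: 5989.9(T − 36.94)
6081.6 T = 49452 + 9162.6 + 221268 = 279882
T ≈ 46.02 °C — below 100 °C, confirming all the steam condensed.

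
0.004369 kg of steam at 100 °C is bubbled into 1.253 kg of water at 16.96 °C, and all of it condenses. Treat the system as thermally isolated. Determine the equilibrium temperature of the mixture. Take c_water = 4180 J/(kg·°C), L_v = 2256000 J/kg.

T_f ≈ 19.1 °C

Let T be the final temperature. ΣQ_i = 0:
latent heat released on condensation: 0.004369×2256000 = 9856.5; condensate cools 100→T: 0.004369×4180×(T − 100) = 18.26(T − 100); water warms: 1.253×4180×(T − 16.96) = 5237.5(T − 16.96)
5255.8 T = 9856.5 + 1826.2 + 88829 = 100511
T ≈ 19.12 °C (< 100 °C, so full condensation is consistent).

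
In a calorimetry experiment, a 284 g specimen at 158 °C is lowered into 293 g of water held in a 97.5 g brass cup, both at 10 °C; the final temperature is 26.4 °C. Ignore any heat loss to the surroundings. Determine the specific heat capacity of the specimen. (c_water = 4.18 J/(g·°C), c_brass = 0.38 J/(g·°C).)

c ≈ 0.554 J/(g·°C)

Conservation of energy gives ΣQ = 0:
284×c×(26.4 − 158) + 293×4.18×(26.4 − 10) + 97.5×0.38×(26.4 − 10) = 0
-37374 c = -20693
c = -20693/-37374 ≈ 0.5537 J/(g·°C)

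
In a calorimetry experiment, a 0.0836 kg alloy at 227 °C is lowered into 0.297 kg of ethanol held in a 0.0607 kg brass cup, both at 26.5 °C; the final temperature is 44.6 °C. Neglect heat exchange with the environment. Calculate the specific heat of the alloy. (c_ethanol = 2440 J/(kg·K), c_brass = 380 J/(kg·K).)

c ≈ 888 J/(kg·K)

Conservation of energy gives ΣQ = 0:
0.0836·c·(44.6 − 227) + 0.297·2440·(44.6 − 26.5) + 0.0607·380·(44.6 − 26.5) = 0
-15.25 c = -13534
c = -13534/-15.25 ≈ 887.6 J/(kg·K)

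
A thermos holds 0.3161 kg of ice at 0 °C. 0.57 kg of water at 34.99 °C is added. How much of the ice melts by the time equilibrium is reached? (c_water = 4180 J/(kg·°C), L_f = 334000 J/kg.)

m_melted ≈ 0.25 kg

Heat available from the water dropping to 0 °C: 0.57×4180×34.99 = 83367 J.
Fully melting the ice requires m_ice L_f = 0.3161×334000 = 105577 J.
Since 83367 < 105577 J, not all the ice melts; equilibrium is at 0 °C.
m_melt = 83367 / L_f = 0.2496 kg.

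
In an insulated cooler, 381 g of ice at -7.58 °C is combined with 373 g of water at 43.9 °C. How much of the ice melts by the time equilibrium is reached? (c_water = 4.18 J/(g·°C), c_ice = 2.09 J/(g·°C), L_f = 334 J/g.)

Cooling the water to 0 °C releases 373×4.18×43.9 = 68446 J.
Warming the ice to 0 °C takes 381×2.09×7.58 = 6035.9 J, leaving 62410 J for melting.
Melting all 381 g of ice would need 381×334 = 127254 J.
Since 62410 < 127254 J, not all the ice melts; equilibrium is at 0 °C.
m_melted×334 = 62410  ⇒  m_melted ≈ 186.9 g.

m_melted ≈ 187 g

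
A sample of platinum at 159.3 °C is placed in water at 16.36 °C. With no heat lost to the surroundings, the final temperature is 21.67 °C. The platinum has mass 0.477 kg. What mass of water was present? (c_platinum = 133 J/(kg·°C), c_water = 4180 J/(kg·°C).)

Heat lost by the platinum = heat gained by the water:
0.477·133·(159.3 − 21.67) = m·4180·(21.67 − 16.36)
22196 m = 8731.4  ⇒  m ≈ 0.3934 kg

m ≈ 0.393 kg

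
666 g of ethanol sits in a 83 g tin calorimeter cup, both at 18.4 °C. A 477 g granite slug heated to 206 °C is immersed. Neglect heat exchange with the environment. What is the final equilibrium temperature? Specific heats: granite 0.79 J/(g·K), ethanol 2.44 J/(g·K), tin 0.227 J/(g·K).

Setting the total heat transfer to zero:
477·0.79·(T − 206) + 666·2.44·(T − 18.4) + 83·0.227·(T − 18.4) = 0
376.83(T − 206) + 1625(T − 18.4) + 18.84(T − 18.4) = 0
(376.83 + 1625 + 18.84) T = 376.83·206 + 1625·18.4 + 18.84·18.4
T ≈ 53.38 °C

T_f ≈ 53.4 °C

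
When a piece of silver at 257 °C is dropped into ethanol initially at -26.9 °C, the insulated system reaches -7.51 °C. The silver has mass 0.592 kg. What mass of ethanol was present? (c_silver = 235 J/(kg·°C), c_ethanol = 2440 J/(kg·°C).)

|Q_silver| = |Q_ethanol|:
0.592×235×(257 − -7.51) = m×2440×(-7.51 − (-26.9))
47312 m = 36799  ⇒  m ≈ 0.7778 kg

m ≈ 0.778 kg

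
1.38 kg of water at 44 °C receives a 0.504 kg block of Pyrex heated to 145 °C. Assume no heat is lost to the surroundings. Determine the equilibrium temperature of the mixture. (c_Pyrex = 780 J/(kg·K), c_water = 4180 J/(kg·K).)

|Q_Pyrex| = |Q_water|:
0.504·780·(145 − T) = 1.38·4180·(T − 44)
393.12(145 − T) = 5768.4(T − 44)
6161.5 T = 310812  ⇒  T ≈ 50.44 °C

T_f ≈ 50.4 °C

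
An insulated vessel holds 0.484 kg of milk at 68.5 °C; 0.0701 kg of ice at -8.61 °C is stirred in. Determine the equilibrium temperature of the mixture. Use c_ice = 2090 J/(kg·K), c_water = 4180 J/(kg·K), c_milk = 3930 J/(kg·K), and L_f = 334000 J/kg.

Energy conservation, ΣQ = 0:
ice -8.61→0 °C: 0.0701·2090·8.61 = 1261.4
  melt ice: 0.0701·334000 = 23413
  meltwater 0→T: 0.0701·4180·T = 293.02 T
  milk cools: 0.484·3930·(T − 68.5) = 1902.1(T − 68.5)
2195.1 T = 130295 − 24675 = 105620
T ≈ 48.12 °C — above 0 °C, consistent with complete melting.

T_f ≈ 48.1 °C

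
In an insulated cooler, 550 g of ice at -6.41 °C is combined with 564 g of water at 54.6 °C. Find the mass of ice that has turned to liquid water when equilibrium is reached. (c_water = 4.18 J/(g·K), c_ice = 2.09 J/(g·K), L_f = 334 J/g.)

m_melted ≈ 363 g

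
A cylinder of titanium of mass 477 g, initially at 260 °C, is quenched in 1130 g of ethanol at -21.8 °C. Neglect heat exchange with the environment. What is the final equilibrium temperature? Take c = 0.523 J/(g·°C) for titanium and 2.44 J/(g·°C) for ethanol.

Net heat exchanged in the isolated system is zero:
477·0.523·(T − 260) + 1130·2.44·(T − (-21.8)) = 0
249.47(T − 260) + 2757.2(T − (-21.8)) = 0
(249.47 + 2757.2) T = 249.47·260 + 2757.2·(-21.8)
T = 4755.5 / 3006.7 = 1.58 °C

T_f ≈ 1.6 °C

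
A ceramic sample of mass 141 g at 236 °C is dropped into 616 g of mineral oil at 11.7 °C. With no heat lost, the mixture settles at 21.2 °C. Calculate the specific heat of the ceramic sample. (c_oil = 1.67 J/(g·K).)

c ≈ 0.323 J/(g·K)

Setting the total heat transfer to zero:
141·c·(21.2 − 236) + 616·1.67·(21.2 − 11.7) = 0
-30287 c = -9772.8
c = -9772.8/-30287 ≈ 0.3227 J/(g·K)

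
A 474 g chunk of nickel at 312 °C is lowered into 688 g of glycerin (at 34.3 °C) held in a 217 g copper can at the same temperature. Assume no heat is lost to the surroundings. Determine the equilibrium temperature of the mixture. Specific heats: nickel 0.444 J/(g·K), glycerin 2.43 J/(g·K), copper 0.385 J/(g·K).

T_f ≈ 64.0 °C

Heat gained plus heat lost sum to zero:
474·0.444·(T − 312) + 688·2.43·(T − 34.3) + 217·0.385·(T − 34.3) = 0
210.46(T − 312) + 1671.8(T − 34.3) + 83.55(T − 34.3) = 0
1965.8 T = 125872
T = 125872/1965.8 ≈ 64.03 °C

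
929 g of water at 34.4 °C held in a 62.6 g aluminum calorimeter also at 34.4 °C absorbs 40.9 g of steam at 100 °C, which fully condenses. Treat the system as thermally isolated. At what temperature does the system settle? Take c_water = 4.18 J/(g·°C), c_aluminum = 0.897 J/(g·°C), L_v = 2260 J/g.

T_f ≈ 59.6 °C

Energy conservation, ΣQ = 0:
latent heat released on condensation: 40.9·2260 = 92434
  condensate cools 100→T: 40.9·4.18·(T − 100) = 170.96(T − 100)
  original water: 3883.2(T − 34.4)
  cup: 56.15(T − 34.4)
4110.3 T = 92434 + 17096 + 135514 = 245045
T ≈ 59.62 °C, under the boiling point, so the assumption holds.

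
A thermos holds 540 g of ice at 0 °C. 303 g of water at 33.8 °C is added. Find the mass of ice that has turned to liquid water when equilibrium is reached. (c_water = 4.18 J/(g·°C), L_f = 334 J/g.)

m_melted ≈ 128 g

Heat available from the water dropping to 0 °C: 303×4.18×33.8 = 42809 J.
Melting all 540 g of ice would need 540×334 = 180360 J.
Since 42809 < 180360 J, not all the ice melts; equilibrium is at 0 °C.
Mass melted = 42809/334 ≈ 128.2 g.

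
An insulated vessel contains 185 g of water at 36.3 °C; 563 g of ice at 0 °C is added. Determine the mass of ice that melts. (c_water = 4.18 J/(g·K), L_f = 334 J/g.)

m_melted ≈ 84 g

Heat available from the water dropping to 0 °C: 185·4.18·36.3 = 28071 J.
Melting all 563 g of ice would need 563·334 = 188042 J.
Since 28071 < 188042 J, not all the ice melts; equilibrium is at 0 °C.
Mass melted = 28071/334 ≈ 84.04 g.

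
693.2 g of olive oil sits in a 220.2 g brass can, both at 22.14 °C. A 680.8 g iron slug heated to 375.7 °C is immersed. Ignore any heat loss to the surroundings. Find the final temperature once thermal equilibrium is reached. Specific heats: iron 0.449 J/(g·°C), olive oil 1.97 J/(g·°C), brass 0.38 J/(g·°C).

Heat gained plus heat lost sum to zero:
680.8·0.449·(T − 375.7) + 693.2·1.97·(T − 22.14) + 220.2·0.38·(T − 22.14) = 0
305.68(T − 375.7) + 1365.6(T − 22.14) + 83.68(T − 22.14) = 0
1755 T = 146931
T = 146931/1755 ≈ 83.72 °C

T_f ≈ 83.7 °C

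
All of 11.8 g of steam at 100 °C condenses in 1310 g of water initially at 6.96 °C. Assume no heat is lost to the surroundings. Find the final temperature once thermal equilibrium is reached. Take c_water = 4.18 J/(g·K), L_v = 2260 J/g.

T_f ≈ 12.6 °C

Energy balance with sensible and latent terms:
steam→water at 100 °C releases m L_v = 11.8·2260 = 26668; condensed water 100 °C→T: 49.32(T − 100); original water: 5475.8(T − 6.96)
5525.1 T = 26668 + 4932.4 + 38112 = 69712
T ≈ 12.62 °C, under the boiling point, so the assumption holds.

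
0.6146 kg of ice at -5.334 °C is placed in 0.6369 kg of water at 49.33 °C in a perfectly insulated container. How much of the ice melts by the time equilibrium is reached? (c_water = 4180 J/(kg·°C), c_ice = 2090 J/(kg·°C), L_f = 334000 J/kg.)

m_melted ≈ 0.373 kg

Cooling the water to 0 °C releases 0.6369·4180·49.33 = 131328 J.
Of that, 0.6146·2090·5.334 = 6851.6 J goes to bring the ice to 0 °C, leaving 124477 J.
Fully melting the ice requires m_ice L_f = 0.6146·334000 = 205276 J.
124477 J < 205276 J, so only part of the ice melts and the system sits at 0 °C.
m_melt = 124477 / L_f = 0.3727 kg.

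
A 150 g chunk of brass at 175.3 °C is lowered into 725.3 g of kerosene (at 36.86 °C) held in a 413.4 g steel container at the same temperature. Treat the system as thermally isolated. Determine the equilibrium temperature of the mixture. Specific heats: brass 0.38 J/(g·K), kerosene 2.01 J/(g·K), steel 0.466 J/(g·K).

T_f ≈ 41.5 °C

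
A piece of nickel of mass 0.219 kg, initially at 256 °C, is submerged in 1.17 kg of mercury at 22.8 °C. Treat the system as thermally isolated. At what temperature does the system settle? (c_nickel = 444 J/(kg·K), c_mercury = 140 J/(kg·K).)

Energy conservation, ΣQ = 0:
0.219×444×(T − 256) + 1.17×140×(T − 22.8) = 0
97.24(T − 256) + 163.8(T − 22.8) = 0
261.04 T = 28627
T = 28627 / 261.04 = 110 °C

T_f ≈ 109.7 °C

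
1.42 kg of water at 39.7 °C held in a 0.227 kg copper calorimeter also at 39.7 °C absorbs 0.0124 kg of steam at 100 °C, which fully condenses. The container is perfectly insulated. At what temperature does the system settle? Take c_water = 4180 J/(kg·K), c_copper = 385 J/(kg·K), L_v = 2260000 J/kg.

T_f ≈ 44.8 °C

Energy balance with sensible and latent terms:
condense steam: −0.0124·2260000 = −28024
  condensate cools 100→T: 0.0124·4180·(T − 100) = 51.83(T − 100)
  original water: 5935.6(T − 39.7)
  copper cup: 0.227·385·(T − 39.7) = 87.39(T − 39.7)
6074.8 T = 28024 + 5183.2 + 239113 = 272320
T ≈ 44.83 °C (< 100 °C, so full condensation is consistent).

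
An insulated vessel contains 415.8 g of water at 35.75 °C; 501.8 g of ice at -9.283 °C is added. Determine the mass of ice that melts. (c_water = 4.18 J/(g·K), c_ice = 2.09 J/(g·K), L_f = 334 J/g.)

Cooling the water to 0 °C releases 415.8·4.18·35.75 = 62135 J.
Warming the ice to 0 °C takes 501.8·2.09·9.283 = 9735.7 J, leaving 52399 J for melting.
Fully melting the ice requires m_ice L_f = 501.8·334 = 167601 J.
Since 52399 < 167601 J, not all the ice melts; equilibrium is at 0 °C.
m_melt = 52399 / L_f = 156.9 g.

m_melted ≈ 157 g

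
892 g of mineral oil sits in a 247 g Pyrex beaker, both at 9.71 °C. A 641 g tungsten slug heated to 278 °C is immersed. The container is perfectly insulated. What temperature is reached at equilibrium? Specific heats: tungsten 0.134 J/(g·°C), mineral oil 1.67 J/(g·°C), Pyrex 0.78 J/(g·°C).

T_f ≈ 22.7 °C

T_f = Σ m_i c_i T_i / Σ m_i c_i:
T_f = (85.89*278 + 1489.6*9.71 + 192.66*9.71) / (85.89 + 1489.6 + 192.66)
    = 40214 / 1768.2 ≈ 22.74 °C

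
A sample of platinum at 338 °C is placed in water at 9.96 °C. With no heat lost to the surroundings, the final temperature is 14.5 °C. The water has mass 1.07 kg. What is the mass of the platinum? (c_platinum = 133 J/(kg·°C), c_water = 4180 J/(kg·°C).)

Heat lost by the platinum = heat gained by the water:
m×133×(338 − 14.5) = 1.07×4180×(14.5 − 9.96)
43026 m = 20306  ⇒  m ≈ 0.4719 kg

m ≈ 0.472 kg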